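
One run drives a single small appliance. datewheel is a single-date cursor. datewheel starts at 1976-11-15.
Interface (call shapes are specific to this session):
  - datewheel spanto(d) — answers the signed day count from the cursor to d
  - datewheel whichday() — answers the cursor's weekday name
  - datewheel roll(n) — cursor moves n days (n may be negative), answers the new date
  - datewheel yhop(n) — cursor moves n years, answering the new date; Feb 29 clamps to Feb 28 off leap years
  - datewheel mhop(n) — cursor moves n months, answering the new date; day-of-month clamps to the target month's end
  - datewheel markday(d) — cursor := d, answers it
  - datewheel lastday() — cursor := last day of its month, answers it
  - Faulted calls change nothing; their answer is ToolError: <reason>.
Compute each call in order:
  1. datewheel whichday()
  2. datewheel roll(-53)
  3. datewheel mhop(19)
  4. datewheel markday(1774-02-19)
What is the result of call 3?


→ datewheel whichday()
← Monday
→ datewheel roll(n→-53)
← 1976-09-23
→ datewheel mhop(n→19)
← 1978-04-23
→ datewheel markday(d→1774-02-19)
← 1774-02-19

Answer: 1978-04-23


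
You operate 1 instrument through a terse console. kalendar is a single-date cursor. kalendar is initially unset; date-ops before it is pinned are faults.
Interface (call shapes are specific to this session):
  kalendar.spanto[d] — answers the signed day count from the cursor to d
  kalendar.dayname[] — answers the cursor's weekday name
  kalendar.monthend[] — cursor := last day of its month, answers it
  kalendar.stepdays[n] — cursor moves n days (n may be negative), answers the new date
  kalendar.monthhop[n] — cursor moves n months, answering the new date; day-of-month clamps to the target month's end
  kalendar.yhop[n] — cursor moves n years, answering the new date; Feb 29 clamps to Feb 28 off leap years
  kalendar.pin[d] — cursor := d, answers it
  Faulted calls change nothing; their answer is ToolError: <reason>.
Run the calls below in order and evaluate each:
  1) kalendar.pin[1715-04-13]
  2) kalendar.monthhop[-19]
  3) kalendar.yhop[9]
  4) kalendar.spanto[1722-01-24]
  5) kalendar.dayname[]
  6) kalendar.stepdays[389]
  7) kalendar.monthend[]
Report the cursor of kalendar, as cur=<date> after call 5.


→ kalendar.pin(1715-04-13)
← 1715-04-13
→ kalendar.monthhop(-19)
← 1713-09-13
→ kalendar.yhop(9)
← 1722-09-13
→ kalendar.spanto(1722-01-24)
← -232
→ kalendar.dayname()
← Sunday
→ kalendar.stepdays(389)
← 1723-10-07
→ kalendar.monthend()
← 1723-10-31

Answer: cur=1722-09-13


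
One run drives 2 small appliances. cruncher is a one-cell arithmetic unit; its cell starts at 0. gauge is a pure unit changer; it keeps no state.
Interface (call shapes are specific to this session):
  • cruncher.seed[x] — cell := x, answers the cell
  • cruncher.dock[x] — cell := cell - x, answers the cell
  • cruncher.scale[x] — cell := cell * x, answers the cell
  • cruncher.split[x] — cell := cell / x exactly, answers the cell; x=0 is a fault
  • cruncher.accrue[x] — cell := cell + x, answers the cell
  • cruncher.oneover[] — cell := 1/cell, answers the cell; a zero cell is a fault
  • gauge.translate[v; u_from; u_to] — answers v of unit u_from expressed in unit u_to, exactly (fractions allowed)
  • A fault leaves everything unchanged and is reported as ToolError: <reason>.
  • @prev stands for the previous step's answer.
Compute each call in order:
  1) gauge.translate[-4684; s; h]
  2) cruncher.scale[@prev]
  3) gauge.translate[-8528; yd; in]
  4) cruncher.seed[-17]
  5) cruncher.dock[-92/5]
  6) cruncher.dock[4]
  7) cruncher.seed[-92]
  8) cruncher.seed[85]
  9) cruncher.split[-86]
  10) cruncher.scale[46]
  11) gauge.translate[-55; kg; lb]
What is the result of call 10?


I use gauge.translate using -4684, s, h, and see -1171/900.
I try cruncher.scale using @prev, and get 0.
I invoke gauge.translate using -8528, yd, in, giving -307008.
Now I run cruncher.seed using -17, and get -17.
Calling cruncher.dock using -92/5: 7/5.
I call cruncher.dock using 4, and observe -13/5.
I invoke cruncher.seed using -92, and observe -92.
I call cruncher.seed using 85, and observe 85.
Now I run cruncher.split using -86, giving -85/86.
I use cruncher.scale using 46, which returns -1955/43.
I use gauge.translate using -55, kg, lb, → -500000000/4123567.

Answer: -1955/43


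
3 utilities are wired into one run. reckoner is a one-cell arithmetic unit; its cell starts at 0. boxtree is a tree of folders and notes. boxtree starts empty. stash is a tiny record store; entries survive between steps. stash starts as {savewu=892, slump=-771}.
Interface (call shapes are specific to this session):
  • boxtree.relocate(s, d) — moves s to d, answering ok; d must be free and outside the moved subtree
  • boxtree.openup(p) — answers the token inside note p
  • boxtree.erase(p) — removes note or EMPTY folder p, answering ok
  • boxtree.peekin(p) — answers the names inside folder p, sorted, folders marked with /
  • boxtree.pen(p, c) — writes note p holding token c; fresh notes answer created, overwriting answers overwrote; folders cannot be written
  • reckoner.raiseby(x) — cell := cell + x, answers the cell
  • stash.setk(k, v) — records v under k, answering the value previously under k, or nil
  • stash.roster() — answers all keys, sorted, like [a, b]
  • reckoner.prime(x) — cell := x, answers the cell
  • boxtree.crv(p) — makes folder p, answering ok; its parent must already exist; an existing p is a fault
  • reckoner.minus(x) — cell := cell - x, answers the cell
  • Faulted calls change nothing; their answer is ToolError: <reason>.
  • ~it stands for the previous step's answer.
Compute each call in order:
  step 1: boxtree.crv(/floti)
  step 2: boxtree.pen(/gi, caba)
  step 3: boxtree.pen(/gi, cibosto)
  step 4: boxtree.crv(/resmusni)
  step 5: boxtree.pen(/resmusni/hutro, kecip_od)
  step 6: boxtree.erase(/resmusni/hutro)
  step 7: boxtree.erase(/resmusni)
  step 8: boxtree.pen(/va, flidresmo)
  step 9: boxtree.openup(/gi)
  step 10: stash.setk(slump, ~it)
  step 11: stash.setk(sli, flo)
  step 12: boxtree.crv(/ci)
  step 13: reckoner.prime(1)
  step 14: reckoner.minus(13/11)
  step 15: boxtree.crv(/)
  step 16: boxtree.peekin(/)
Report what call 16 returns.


Now I run crv using p=/floti, — result: ok.
Then pen using p=/gi, c=caba, and observe created.
Calling pen using p=/gi, c=cibosto, and get overwrote.
Now I run crv using p=/resmusni, and get ok.
I run pen using p=/resmusni/hutro, c=kecip_od, and get created.
I use erase using p=/resmusni/hutro: ok.
Using erase using p=/resmusni, and get ok.
I call pen using p=/va, c=flidresmo, and observe created.
Next I call openup using p=/gi, yielding cibosto.
Invoking setk using k=slump, v=~it, and observe -771.
I use setk using k=sli, v=flo, and get nil.
Then crv using p=/ci, yielding ok.
I use prime using x=1, which returns 1.
I run minus using x=13/11, and see -2/11.
I call crv using p=/, yielding ToolError: exists.
I invoke peekin using p=/, → [ci/, floti/, gi, va].

Answer: [ci/, floti/, gi, va]


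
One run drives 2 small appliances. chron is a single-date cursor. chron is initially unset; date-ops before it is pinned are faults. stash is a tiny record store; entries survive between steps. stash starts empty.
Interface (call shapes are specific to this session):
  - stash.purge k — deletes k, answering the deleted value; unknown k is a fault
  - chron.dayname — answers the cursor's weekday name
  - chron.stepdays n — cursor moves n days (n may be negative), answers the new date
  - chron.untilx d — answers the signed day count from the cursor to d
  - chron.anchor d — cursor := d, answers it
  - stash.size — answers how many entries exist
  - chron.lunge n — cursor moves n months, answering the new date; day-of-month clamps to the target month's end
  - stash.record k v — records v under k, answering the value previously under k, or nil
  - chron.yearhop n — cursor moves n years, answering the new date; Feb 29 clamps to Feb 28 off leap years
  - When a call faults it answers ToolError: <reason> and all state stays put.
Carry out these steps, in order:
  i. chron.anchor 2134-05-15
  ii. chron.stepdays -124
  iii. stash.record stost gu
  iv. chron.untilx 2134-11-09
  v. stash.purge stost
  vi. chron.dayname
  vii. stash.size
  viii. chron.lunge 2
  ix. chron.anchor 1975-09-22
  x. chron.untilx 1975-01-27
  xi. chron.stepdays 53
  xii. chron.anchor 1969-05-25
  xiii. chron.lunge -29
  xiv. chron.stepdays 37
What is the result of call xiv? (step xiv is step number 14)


Answer: 1967-01-31

Derivation:
-- chron.anchor(2134-05-15) ~> 2134-05-15
-- chron.stepdays(-124) ~> 2134-01-11
-- stash.record(stost, gu) ~> nil
-- chron.untilx(2134-11-09) ~> 302
-- stash.purge(stost) ~> gu
-- chron.dayname() ~> Monday
-- stash.size() ~> 0
-- chron.lunge(2) ~> 2134-03-11
-- chron.anchor(1975-09-22) ~> 1975-09-22
-- chron.untilx(1975-01-27) ~> -238
-- chron.stepdays(53) ~> 1975-11-14
-- chron.anchor(1969-05-25) ~> 1969-05-25
-- chron.lunge(-29) ~> 1966-12-25
-- chron.stepdays(37) ~> 1967-01-31


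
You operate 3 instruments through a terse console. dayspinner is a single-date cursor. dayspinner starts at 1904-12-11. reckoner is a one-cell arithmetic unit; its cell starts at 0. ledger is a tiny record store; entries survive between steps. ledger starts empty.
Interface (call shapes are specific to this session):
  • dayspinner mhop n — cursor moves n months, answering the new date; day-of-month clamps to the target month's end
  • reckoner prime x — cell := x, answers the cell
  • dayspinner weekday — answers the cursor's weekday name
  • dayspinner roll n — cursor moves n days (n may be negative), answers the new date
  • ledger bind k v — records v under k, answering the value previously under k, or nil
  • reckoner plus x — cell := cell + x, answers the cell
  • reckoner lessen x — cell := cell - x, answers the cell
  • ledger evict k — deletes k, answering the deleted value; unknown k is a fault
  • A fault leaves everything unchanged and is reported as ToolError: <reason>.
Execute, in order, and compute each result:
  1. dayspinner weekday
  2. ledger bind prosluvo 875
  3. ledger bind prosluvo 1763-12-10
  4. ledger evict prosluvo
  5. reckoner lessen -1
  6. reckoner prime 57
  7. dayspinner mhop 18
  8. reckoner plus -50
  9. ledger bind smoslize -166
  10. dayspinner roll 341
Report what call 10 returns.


Step: dayspinner weekday[]
Result: Sunday
Step: ledger bind[k='prosluvo'; v='875']
Result: nil
Step: ledger bind[k='prosluvo'; v='1763-12-10']
Result: 875
Step: ledger evict[k='prosluvo']
Result: 1763-12-10
Step: reckoner lessen[x='-1']
Result: 1
Step: reckoner prime[x='57']
Result: 57
Step: dayspinner mhop[n='18']
Result: 1906-06-11
Step: reckoner plus[x='-50']
Result: 7
Step: ledger bind[k='smoslize'; v='-166']
Result: nil
Step: dayspinner roll[n='341']
Result: 1907-05-18

Answer: 1907-05-18


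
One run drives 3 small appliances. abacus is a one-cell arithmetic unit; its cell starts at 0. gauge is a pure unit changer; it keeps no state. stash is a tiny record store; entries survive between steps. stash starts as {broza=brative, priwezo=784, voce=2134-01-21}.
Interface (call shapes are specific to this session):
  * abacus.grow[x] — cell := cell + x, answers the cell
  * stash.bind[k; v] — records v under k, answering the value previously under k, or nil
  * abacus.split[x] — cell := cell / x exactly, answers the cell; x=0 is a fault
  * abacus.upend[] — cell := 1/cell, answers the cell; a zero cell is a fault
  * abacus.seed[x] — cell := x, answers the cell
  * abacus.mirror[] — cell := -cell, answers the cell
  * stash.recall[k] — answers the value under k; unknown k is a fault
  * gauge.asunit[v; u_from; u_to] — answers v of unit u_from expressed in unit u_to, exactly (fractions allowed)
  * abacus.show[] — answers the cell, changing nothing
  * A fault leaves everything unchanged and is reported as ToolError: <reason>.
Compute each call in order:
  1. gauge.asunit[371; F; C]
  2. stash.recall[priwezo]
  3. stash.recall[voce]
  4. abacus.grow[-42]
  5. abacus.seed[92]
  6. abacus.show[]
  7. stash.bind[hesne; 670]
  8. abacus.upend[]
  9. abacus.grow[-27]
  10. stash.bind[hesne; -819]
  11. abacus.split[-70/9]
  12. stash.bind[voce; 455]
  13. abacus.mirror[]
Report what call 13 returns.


[in] asunit v→371 u_from→F u_to→C
= 565/3
[in] recall k→priwezo
= 784
[in] recall k→voce
= 2134-01-21
[in] grow x→-42
= -42
[in] seed x→92
= 92
[in] show
= 92
[in] bind k→hesne v→670
= nil
[in] upend
= 1/92
[in] grow x→-27
= -2483/92
[in] bind k→hesne v→-819
= 670
[in] split x→-70/9
= 22347/6440
[in] bind k→voce v→455
= 2134-01-21
[in] mirror
= -22347/6440

Answer: -22347/6440


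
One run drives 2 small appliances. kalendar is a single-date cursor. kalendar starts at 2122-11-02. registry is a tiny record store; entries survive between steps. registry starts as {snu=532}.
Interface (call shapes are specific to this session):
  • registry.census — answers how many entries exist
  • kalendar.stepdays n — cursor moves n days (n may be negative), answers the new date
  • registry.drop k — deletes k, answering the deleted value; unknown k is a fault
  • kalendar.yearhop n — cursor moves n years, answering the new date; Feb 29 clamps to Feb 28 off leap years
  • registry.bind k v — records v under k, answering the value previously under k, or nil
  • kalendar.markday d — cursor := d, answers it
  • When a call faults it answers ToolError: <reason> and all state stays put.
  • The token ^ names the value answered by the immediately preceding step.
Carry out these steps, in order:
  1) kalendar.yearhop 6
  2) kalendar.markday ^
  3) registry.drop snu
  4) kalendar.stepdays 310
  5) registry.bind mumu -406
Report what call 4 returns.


Answer: 2129-09-08

Derivation:
Do: kalendar.yearhop[n='6']
See: 2128-11-02
Do: kalendar.markday[d='^']
See: 2128-11-02
Do: registry.drop[k='snu']
See: 532
Do: kalendar.stepdays[n='310']
See: 2129-09-08
Do: registry.bind[k='mumu'; v='-406']
See: nil


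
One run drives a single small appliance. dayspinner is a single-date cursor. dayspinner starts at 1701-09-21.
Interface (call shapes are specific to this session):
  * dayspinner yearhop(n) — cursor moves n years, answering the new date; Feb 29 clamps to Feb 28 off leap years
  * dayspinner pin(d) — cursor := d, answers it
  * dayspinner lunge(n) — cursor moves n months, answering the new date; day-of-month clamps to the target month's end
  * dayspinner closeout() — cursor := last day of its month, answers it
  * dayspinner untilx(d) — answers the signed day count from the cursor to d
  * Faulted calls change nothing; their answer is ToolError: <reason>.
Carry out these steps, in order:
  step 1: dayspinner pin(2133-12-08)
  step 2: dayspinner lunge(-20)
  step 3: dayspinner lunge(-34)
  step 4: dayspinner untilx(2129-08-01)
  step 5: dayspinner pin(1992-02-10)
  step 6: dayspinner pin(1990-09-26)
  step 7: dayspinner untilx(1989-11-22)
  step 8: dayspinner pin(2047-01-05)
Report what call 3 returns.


CALL dayspinner pin[d: 2133-12-08]
RET  2133-12-08
CALL dayspinner lunge[n: -20]
RET  2132-04-08
CALL dayspinner lunge[n: -34]
RET  2129-06-08
CALL dayspinner untilx[d: 2129-08-01]
RET  54
CALL dayspinner pin[d: 1992-02-10]
RET  1992-02-10
CALL dayspinner pin[d: 1990-09-26]
RET  1990-09-26
CALL dayspinner untilx[d: 1989-11-22]
RET  -308
CALL dayspinner pin[d: 2047-01-05]
RET  2047-01-05

Answer: 2129-06-08


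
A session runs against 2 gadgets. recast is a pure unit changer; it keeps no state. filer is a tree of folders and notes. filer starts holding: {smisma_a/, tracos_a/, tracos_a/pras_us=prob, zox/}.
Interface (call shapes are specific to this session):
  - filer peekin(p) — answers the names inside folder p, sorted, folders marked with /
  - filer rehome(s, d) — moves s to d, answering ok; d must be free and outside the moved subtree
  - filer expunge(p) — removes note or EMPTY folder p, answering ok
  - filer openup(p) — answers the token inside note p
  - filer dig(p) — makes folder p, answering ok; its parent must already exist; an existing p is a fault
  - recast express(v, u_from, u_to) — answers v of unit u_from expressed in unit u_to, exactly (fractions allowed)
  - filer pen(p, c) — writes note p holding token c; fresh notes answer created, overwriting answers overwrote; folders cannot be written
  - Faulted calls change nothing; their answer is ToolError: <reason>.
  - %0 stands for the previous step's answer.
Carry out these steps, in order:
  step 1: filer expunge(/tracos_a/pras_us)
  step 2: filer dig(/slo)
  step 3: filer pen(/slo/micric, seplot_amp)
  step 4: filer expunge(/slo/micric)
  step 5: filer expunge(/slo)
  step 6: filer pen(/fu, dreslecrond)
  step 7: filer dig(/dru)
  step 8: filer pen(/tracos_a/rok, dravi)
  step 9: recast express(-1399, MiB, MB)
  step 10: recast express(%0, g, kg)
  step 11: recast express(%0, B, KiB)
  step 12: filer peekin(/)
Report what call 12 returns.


I invoke filer expunge on p='/tracos_a/pras_us', and see ok.
I run filer dig on p='/slo': ok.
Then filer pen on p='/slo/micric', c='seplot_amp', yielding created.
Using filer expunge on p='/slo/micric': ok.
I run filer expunge on p='/slo', and see ok.
Then filer pen on p='/fu', c='dreslecrond', which returns created.
I use filer dig on p='/dru', and see ok.
Now I run filer pen on p='/tracos_a/rok', c='dravi', yielding created.
Now I run recast express on v='-1399', u_from='MiB', u_to='MB', and observe -22921216/15625.
I try recast express on v='%0', u_from='g', u_to='kg', and observe -2865152/1953125.
Then recast express on v='%0', u_from='B', u_to='KiB', which returns -2798/1953125.
Now I run filer peekin on p='/', yielding [dru/, fu, smisma_a/, tracos_a/, zox/].

Answer: [dru/, fu, smisma_a/, tracos_a/, zox/]


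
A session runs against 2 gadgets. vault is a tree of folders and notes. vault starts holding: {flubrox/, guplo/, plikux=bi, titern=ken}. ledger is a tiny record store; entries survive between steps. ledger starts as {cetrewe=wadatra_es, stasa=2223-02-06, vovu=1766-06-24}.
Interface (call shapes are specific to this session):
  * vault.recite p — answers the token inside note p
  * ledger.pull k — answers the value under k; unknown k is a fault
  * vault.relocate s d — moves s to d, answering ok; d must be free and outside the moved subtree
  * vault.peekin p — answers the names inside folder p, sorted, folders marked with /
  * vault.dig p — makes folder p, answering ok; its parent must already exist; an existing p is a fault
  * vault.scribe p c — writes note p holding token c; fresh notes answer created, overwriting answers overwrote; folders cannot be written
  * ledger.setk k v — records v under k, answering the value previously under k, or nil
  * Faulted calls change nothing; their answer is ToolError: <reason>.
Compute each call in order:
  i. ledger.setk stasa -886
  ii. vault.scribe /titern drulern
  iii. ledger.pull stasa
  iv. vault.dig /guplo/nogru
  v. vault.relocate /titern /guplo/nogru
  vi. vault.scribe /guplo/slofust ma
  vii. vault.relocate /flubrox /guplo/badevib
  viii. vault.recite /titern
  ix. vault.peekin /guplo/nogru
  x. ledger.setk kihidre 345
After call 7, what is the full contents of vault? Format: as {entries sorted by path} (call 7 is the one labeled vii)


Answer: {guplo/, guplo/badevib/, guplo/nogru/, guplo/slofust=ma, plikux=bi, titern=drulern}

Derivation:
;; 1. ledger.setk(k: stasa, v: -886) ~> 2223-02-06
;; 2. vault.scribe(p: /titern, c: drulern) ~> overwrote
;; 3. ledger.pull(k: stasa) ~> -886
;; 4. vault.dig(p: /guplo/nogru) ~> ok
;; 5. vault.relocate(s: /titern, d: /guplo/nogru) ~> ToolError: exists
;; 6. vault.scribe(p: /guplo/slofust, c: ma) ~> created
;; 7. vault.relocate(s: /flubrox, d: /guplo/badevib) ~> ok
;; 8. vault.recite(p: /titern) ~> drulern
;; 9. vault.peekin(p: /guplo/nogru) ~> []
;; 10. ledger.setk(k: kihidre, v: 345) ~> nil


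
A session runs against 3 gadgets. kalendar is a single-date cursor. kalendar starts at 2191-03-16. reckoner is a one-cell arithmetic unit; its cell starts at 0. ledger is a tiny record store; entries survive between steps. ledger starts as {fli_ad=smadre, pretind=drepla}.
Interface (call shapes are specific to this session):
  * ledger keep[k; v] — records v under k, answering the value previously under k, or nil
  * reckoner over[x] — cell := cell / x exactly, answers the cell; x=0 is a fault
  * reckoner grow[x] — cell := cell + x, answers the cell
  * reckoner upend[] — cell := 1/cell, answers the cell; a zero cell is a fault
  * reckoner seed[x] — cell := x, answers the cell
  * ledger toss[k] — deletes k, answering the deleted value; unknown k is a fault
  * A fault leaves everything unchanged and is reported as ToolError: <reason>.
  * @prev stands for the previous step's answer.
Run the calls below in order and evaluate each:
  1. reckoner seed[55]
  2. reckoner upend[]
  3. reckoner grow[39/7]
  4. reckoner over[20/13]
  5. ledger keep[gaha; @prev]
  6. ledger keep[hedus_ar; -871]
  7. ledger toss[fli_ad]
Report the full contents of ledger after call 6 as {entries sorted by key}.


% 1. reckoner seed(x: 55) ~> 55
% 2. reckoner upend() ~> 1/55
% 3. reckoner grow(x: 39/7) ~> 2152/385
% 4. reckoner over(x: 20/13) ~> 6994/1925
% 5. ledger keep(k: gaha, v: @prev) ~> nil
% 6. ledger keep(k: hedus_ar, v: -871) ~> nil
% 7. ledger toss(k: fli_ad) ~> smadre

Answer: {fli_ad=smadre, gaha=6994/1925, hedus_ar=-871, pretind=drepla}


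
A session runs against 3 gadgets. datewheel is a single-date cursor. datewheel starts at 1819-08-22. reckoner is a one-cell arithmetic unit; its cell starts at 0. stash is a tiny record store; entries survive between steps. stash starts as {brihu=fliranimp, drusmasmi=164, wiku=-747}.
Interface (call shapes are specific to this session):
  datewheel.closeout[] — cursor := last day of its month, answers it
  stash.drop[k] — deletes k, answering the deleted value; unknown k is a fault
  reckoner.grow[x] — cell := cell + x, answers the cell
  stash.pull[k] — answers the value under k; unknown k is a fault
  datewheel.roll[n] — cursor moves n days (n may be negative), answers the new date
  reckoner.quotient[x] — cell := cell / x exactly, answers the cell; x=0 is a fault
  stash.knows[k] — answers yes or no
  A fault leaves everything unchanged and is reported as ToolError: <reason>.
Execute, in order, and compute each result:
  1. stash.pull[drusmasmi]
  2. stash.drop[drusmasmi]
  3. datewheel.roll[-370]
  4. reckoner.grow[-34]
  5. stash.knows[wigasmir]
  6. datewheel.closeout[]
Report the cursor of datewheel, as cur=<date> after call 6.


Then pull using k: drusmasmi, which returns 164.
Using drop using k: drusmasmi, and observe 164.
I try roll using n: -370, → 1818-08-17.
Invoking grow using x: -34, and see -34.
I call knows using k: wigasmir: no.
Then closeout(), giving 1818-08-31.

Answer: cur=1818-08-31


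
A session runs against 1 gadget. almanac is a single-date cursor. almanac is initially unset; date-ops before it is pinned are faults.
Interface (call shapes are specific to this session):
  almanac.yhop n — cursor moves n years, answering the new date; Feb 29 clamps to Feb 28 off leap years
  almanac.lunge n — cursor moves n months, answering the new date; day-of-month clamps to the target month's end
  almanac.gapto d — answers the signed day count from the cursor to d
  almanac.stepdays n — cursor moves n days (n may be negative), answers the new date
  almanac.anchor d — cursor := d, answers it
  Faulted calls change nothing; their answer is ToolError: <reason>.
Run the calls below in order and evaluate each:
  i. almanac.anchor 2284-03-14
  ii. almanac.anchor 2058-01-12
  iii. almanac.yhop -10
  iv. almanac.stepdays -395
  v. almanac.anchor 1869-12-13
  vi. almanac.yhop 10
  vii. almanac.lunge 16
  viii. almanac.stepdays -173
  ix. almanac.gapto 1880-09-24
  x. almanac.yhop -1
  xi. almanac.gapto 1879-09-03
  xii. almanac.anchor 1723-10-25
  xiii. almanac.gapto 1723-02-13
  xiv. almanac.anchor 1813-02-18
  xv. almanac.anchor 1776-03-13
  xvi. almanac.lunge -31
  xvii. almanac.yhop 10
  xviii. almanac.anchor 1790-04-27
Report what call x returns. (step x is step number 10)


Answer: 1879-10-22

Derivation:
[in] almanac.anchor d: 2284-03-14
  2284-03-14
[in] almanac.anchor d: 2058-01-12
  2058-01-12
[in] almanac.yhop n: -10
  2048-01-12
[in] almanac.stepdays n: -395
  2046-12-13
[in] almanac.anchor d: 1869-12-13
  1869-12-13
[in] almanac.yhop n: 10
  1879-12-13
[in] almanac.lunge n: 16
  1881-04-13
[in] almanac.stepdays n: -173
  1880-10-22
[in] almanac.gapto d: 1880-09-24
  -28
[in] almanac.yhop n: -1
  1879-10-22
[in] almanac.gapto d: 1879-09-03
  -49
[in] almanac.anchor d: 1723-10-25
  1723-10-25
[in] almanac.gapto d: 1723-02-13
  -254
[in] almanac.anchor d: 1813-02-18
  1813-02-18
[in] almanac.anchor d: 1776-03-13
  1776-03-13
[in] almanac.lunge n: -31
  1773-08-13
[in] almanac.yhop n: 10
  1783-08-13
[in] almanac.anchor d: 1790-04-27
  1790-04-27


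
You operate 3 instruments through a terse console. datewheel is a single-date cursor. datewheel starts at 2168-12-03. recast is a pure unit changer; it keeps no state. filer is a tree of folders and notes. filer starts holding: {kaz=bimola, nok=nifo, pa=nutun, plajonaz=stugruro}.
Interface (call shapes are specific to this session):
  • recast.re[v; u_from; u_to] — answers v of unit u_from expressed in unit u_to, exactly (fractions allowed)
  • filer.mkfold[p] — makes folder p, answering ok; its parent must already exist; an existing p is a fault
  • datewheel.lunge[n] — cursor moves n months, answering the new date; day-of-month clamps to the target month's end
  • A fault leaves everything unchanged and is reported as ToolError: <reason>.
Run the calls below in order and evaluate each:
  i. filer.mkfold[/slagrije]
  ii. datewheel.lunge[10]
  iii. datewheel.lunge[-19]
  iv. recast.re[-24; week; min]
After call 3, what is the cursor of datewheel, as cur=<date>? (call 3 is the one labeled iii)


// 1. filer.mkfold(/slagrije) == ok
// 2. datewheel.lunge(10) == 2169-10-03
// 3. datewheel.lunge(-19) == 2168-03-03
// 4. recast.re(-24, week, min) == -241920

Answer: cur=2168-03-03


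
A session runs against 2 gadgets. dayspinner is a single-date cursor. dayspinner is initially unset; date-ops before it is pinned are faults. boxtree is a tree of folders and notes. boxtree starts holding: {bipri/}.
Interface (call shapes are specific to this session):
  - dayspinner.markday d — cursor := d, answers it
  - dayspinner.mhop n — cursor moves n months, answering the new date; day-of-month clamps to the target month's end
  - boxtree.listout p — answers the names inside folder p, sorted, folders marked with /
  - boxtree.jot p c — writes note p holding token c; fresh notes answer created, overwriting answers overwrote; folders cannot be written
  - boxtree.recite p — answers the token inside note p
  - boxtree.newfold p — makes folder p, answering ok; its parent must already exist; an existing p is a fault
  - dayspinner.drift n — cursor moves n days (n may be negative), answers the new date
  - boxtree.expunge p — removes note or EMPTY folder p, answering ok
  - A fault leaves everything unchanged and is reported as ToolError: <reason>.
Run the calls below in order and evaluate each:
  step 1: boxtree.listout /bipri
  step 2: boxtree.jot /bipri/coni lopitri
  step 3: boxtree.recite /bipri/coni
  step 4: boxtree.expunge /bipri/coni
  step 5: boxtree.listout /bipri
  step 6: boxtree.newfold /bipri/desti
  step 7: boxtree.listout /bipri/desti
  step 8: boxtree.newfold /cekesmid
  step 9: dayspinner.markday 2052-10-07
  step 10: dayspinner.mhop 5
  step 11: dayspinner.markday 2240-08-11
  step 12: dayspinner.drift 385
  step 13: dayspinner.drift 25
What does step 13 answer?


Answer: 2241-09-25

Derivation:
Step: boxtree.listout[/bipri]
Result: []
Step: boxtree.jot[/bipri/coni; lopitri]
Result: created
Step: boxtree.recite[/bipri/coni]
Result: lopitri
Step: boxtree.expunge[/bipri/coni]
Result: ok
Step: boxtree.listout[/bipri]
Result: []
Step: boxtree.newfold[/bipri/desti]
Result: ok
Step: boxtree.listout[/bipri/desti]
Result: []
Step: boxtree.newfold[/cekesmid]
Result: ok
Step: dayspinner.markday[2052-10-07]
Result: 2052-10-07
Step: dayspinner.mhop[5]
Result: 2053-03-07
Step: dayspinner.markday[2240-08-11]
Result: 2240-08-11
Step: dayspinner.drift[385]
Result: 2241-08-31
Step: dayspinner.drift[25]
Result: 2241-09-25


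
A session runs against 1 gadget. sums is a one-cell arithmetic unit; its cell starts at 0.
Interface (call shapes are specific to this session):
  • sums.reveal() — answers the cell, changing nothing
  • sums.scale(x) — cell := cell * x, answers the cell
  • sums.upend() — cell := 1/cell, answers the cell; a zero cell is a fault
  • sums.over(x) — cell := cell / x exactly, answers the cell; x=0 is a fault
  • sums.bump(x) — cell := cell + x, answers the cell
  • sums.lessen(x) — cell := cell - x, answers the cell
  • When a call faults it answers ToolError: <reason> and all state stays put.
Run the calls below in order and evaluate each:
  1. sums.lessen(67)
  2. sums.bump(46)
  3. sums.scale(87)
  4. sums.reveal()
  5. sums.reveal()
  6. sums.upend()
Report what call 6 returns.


Answer: -1/1827

Derivation:
-> sums.lessen(x=67)
<- -67
-> sums.bump(x=46)
<- -21
-> sums.scale(x=87)
<- -1827
-> sums.reveal()
<- -1827
-> sums.reveal()
<- -1827
-> sums.upend()
<- -1/1827


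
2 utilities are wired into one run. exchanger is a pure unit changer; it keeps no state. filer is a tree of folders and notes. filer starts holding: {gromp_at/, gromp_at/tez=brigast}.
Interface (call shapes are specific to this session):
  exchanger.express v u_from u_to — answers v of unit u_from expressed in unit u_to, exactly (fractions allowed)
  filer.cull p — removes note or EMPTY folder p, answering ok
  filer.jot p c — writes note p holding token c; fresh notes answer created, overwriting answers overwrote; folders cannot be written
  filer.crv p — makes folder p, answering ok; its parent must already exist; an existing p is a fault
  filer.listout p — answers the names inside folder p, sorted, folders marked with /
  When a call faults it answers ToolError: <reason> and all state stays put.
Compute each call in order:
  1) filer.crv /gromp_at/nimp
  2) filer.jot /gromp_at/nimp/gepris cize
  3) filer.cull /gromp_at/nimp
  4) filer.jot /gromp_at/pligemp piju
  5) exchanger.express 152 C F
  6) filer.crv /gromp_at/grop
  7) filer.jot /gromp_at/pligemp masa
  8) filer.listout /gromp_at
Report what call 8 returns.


Step: filer.crv[p→/gromp_at/nimp]
Result: ok
Step: filer.jot[p→/gromp_at/nimp/gepris; c→cize]
Result: created
Step: filer.cull[p→/gromp_at/nimp]
Result: ToolError: not empty
Step: filer.jot[p→/gromp_at/pligemp; c→piju]
Result: created
Step: exchanger.express[v→152; u_from→C; u_to→F]
Result: 1528/5
Step: filer.crv[p→/gromp_at/grop]
Result: ok
Step: filer.jot[p→/gromp_at/pligemp; c→masa]
Result: overwrote
Step: filer.listout[p→/gromp_at]
Result: [grop/, nimp/, pligemp, tez]

Answer: [grop/, nimp/, pligemp, tez]


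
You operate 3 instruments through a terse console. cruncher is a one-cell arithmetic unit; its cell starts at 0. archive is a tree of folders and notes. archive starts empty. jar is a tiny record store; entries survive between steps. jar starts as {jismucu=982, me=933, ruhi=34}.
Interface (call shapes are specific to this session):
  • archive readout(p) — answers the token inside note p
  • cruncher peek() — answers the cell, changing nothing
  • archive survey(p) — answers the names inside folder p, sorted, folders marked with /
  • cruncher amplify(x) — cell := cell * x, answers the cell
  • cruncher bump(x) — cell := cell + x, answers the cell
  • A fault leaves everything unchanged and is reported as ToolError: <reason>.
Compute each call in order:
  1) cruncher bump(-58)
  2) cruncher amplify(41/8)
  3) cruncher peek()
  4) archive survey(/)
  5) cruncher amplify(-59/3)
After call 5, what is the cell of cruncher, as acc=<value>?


Answer: acc=70151/12

Derivation:
I call cruncher bump on x='-58', yielding -58.
Next I call cruncher amplify on x='41/8', → -1189/4.
Then cruncher peek, and get -1189/4.
I call archive survey on p='/', and get [].
I use cruncher amplify on x='-59/3', — result: 70151/12.


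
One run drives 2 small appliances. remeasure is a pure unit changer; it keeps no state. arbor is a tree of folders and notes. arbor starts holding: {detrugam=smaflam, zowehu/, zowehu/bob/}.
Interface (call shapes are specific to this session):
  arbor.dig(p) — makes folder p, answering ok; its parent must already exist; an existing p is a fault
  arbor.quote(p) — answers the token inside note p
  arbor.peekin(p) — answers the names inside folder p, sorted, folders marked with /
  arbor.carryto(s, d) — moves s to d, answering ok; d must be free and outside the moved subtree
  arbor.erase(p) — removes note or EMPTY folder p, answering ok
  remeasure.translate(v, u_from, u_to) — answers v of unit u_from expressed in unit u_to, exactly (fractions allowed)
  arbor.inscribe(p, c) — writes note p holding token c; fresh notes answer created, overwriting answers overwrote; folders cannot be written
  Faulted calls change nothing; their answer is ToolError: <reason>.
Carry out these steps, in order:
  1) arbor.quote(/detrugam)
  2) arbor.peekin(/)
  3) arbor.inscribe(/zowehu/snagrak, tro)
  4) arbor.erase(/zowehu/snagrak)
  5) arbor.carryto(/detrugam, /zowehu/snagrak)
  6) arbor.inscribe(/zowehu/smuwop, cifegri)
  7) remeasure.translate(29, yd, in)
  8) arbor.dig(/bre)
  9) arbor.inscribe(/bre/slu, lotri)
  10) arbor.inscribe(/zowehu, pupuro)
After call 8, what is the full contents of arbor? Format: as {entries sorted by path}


>> arbor.quote(p: /detrugam)
<< smaflam
>> arbor.peekin(p: /)
<< [detrugam, zowehu/]
>> arbor.inscribe(p: /zowehu/snagrak, c: tro)
<< created
>> arbor.erase(p: /zowehu/snagrak)
<< ok
>> arbor.carryto(s: /detrugam, d: /zowehu/snagrak)
<< ok
>> arbor.inscribe(p: /zowehu/smuwop, c: cifegri)
<< created
>> remeasure.translate(v: 29, u_from: yd, u_to: in)
<< 1044
>> arbor.dig(p: /bre)
<< ok
>> arbor.inscribe(p: /bre/slu, c: lotri)
<< created
>> arbor.inscribe(p: /zowehu, c: pupuro)
<< ToolError: is a directory

Answer: {bre/, zowehu/, zowehu/bob/, zowehu/smuwop=cifegri, zowehu/snagrak=smaflam}


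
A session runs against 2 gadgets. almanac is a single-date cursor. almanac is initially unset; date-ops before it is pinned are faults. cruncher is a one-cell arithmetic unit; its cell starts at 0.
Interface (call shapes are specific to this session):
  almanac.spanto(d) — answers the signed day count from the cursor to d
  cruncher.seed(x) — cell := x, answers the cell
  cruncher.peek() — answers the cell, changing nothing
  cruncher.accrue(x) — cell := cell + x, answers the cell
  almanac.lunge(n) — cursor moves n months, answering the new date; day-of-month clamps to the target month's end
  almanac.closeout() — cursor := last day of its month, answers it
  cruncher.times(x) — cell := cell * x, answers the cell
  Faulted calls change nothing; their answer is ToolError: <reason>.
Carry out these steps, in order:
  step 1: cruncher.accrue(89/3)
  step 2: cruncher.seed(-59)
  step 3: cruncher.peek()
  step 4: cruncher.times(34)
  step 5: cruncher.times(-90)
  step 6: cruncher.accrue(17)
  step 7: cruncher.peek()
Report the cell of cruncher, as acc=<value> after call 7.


Answer: acc=180557

Derivation:
Act: cruncher.accrue[x=89/3]
Obs: 89/3
Act: cruncher.seed[x=-59]
Obs: -59
Act: cruncher.peek[]
Obs: -59
Act: cruncher.times[x=34]
Obs: -2006
Act: cruncher.times[x=-90]
Obs: 180540
Act: cruncher.accrue[x=17]
Obs: 180557
Act: cruncher.peek[]
Obs: 180557


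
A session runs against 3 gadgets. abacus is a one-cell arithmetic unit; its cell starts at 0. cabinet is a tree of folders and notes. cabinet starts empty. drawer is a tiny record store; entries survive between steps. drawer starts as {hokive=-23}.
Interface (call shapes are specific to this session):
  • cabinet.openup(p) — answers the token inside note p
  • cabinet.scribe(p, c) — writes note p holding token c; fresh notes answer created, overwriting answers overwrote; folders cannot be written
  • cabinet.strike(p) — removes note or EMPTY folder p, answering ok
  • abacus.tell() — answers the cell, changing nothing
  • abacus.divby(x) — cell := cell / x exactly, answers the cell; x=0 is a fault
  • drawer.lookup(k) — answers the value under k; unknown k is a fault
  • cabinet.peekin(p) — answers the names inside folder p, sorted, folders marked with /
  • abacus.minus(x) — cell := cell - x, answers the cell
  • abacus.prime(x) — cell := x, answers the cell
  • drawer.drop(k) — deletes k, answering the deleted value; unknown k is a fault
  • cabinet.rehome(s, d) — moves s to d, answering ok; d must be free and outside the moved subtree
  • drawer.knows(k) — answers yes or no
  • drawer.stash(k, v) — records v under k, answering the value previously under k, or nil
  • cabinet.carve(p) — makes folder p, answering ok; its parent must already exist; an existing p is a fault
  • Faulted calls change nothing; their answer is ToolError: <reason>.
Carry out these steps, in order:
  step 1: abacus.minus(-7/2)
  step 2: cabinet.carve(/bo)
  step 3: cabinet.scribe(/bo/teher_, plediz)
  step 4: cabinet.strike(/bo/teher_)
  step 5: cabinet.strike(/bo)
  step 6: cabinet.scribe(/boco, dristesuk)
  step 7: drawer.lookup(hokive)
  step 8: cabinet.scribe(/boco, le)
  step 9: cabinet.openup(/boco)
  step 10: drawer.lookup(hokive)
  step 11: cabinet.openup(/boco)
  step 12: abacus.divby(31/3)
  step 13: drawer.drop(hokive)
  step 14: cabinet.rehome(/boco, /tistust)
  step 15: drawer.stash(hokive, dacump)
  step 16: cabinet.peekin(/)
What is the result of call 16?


-- abacus.minus(x=-7/2) -> 7/2
-- cabinet.carve(p=/bo) -> ok
-- cabinet.scribe(p=/bo/teher_, c=plediz) -> created
-- cabinet.strike(p=/bo/teher_) -> ok
-- cabinet.strike(p=/bo) -> ok
-- cabinet.scribe(p=/boco, c=dristesuk) -> created
-- drawer.lookup(k=hokive) -> -23
-- cabinet.scribe(p=/boco, c=le) -> overwrote
-- cabinet.openup(p=/boco) -> le
-- drawer.lookup(k=hokive) -> -23
-- cabinet.openup(p=/boco) -> le
-- abacus.divby(x=31/3) -> 21/62
-- drawer.drop(k=hokive) -> -23
-- cabinet.rehome(s=/boco, d=/tistust) -> ok
-- drawer.stash(k=hokive, v=dacump) -> nil
-- cabinet.peekin(p=/) -> [tistust]

Answer: [tistust]


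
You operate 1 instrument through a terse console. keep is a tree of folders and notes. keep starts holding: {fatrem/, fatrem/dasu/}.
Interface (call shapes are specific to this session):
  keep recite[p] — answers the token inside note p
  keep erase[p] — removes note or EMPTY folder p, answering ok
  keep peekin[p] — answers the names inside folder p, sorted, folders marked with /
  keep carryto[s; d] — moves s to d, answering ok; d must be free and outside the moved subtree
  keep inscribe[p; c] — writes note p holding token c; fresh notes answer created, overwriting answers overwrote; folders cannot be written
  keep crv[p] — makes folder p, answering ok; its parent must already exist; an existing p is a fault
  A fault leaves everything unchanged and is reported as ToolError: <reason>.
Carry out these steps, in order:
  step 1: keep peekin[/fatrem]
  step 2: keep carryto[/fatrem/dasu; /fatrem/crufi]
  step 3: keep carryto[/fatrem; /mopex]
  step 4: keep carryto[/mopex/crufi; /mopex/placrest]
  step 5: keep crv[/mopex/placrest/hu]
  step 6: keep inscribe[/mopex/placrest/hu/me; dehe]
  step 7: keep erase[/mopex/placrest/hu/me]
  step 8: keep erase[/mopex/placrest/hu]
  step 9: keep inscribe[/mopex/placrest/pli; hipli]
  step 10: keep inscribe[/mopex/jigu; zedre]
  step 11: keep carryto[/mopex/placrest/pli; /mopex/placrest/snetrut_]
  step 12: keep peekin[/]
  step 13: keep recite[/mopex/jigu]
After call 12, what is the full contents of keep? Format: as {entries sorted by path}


Answer: {mopex/, mopex/jigu=zedre, mopex/placrest/, mopex/placrest/snetrut_=hipli}

Derivation:
I use keep peekin on p→/fatrem, and see [dasu/].
Now I run keep carryto on s→/fatrem/dasu, d→/fatrem/crufi, and see ok.
Now I run keep carryto on s→/fatrem, d→/mopex, and observe ok.
Next I call keep carryto on s→/mopex/crufi, d→/mopex/placrest, yielding ok.
Invoking keep crv on p→/mopex/placrest/hu, and get ok.
I use keep inscribe on p→/mopex/placrest/hu/me, c→dehe, and observe created.
I invoke keep erase on p→/mopex/placrest/hu/me, and observe ok.
I run keep erase on p→/mopex/placrest/hu: ok.
Next I call keep inscribe on p→/mopex/placrest/pli, c→hipli, and observe created.
I invoke keep inscribe on p→/mopex/jigu, c→zedre, → created.
I run keep carryto on s→/mopex/placrest/pli, d→/mopex/placrest/snetrut_, — result: ok.
Using keep peekin on p→/, and get [mopex/].
Using keep recite on p→/mopex/jigu, and observe zedre.
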